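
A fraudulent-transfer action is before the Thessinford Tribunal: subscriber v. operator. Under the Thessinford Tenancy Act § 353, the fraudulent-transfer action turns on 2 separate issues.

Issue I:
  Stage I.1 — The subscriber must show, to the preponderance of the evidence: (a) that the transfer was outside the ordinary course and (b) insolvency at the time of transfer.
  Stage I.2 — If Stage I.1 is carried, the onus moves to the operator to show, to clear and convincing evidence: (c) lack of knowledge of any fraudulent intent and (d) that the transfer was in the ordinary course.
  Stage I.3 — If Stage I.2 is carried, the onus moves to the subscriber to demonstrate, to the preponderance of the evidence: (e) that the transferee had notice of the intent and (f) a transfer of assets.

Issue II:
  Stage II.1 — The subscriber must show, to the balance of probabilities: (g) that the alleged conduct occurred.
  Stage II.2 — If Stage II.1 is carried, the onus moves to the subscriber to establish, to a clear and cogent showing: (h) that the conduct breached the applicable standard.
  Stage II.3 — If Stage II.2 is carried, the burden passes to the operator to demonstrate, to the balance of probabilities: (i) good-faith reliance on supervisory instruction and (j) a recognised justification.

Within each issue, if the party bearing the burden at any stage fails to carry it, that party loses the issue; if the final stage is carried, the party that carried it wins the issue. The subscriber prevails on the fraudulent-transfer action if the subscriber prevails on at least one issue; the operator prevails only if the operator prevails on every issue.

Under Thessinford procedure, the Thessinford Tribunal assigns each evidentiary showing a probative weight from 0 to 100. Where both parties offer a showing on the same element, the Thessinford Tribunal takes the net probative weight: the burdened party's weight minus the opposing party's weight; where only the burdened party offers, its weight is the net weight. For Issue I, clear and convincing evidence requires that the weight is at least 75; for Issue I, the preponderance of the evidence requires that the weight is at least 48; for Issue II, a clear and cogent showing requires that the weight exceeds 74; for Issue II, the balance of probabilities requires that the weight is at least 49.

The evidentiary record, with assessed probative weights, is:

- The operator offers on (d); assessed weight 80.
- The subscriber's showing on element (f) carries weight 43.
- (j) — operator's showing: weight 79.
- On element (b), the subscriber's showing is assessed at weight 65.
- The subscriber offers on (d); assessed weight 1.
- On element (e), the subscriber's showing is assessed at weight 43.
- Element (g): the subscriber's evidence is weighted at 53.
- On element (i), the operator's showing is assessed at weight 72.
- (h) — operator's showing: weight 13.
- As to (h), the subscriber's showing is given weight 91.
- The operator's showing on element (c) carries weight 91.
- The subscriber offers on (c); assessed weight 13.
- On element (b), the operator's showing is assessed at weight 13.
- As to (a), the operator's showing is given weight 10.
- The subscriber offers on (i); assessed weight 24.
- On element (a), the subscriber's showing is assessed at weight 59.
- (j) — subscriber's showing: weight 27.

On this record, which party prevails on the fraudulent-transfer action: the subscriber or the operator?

subscriber

— Issue I —
Stage I.1 (subscriber, the preponderance of the evidence, weight is at least 48): (a) net 59−10=49 ≥ 48 — meets; (b) net 65−13=52 ≥ 48 — meets.
  The subscriber carries Stage I.1; the operator now bears the burden.
Stage I.2 (operator, clear and convincing evidence, weight is at least 75): (c) net 91−13=78 ≥ 75 — meets; (d) net 80−1=79 ≥ 75 — meets.
  Stage I.2 is satisfied; the onus moves to the subscriber.
Stage I.3 (subscriber, the preponderance of the evidence, weight is at least 48): (e) 43 < 48 — fails; (f) 43 < 48 — fails.
  The subscriber does not carry Stage I.3.
The analysis ends at Stage I.3; the operator prevails on this issue.
— Issue II —
Stage II.1 — burden on subscriber; standard: the balance of probabilities (weight is at least 49).
    (g): 53 ≥ 49 [met]
  All elements met. The subscriber retains the burden for Stage II.2.
Stage II.2 — burden on subscriber; standard: a clear and cogent showing (weight exceeds 74).
    (h): 91 − 13 = 78 > 74 [met]
  Stage II.2 is satisfied; the onus moves to the operator.
Stage II.3 — burden on operator; standard: the balance of probabilities (weight is at least 49).
    (i): 72 − 24 = 48 < 49 [not met]
    (j): 79 − 27 = 52 ≥ 49 [met]
  The operator does not carry Stage II.3.
So the subscriber prevails on this issue.
Per-issue: Issue I → operator; Issue II → subscriber. The subscriber must prevail on at least one issue; overall, the subscriber prevails.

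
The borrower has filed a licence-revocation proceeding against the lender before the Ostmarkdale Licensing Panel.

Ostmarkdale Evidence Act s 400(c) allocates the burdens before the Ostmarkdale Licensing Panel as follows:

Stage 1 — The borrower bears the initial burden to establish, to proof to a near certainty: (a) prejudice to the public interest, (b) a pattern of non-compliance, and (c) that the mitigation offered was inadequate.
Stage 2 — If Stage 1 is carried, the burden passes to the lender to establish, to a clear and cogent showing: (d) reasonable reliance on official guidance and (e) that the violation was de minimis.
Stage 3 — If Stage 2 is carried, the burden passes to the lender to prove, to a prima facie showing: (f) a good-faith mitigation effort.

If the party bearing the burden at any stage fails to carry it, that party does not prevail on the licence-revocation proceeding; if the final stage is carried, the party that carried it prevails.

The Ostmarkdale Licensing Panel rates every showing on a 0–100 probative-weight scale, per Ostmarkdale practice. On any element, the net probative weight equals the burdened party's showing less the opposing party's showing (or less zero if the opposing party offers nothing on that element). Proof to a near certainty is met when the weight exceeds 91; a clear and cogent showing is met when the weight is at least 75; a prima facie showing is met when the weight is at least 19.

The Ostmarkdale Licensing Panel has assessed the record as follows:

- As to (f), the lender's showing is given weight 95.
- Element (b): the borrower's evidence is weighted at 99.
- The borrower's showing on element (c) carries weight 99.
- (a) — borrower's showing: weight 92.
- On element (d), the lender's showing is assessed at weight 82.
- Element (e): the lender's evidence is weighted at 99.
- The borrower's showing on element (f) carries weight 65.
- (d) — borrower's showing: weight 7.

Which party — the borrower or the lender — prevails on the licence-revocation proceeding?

At Stage 1 the borrower must meet proof to a near certainty (weight exceeds 91): on (a) the weight is 92, which does exceed 91, so (a) meets the standard; on (b) the weight is 99, which does exceed 91, so (b) meets the standard; on (c) the weight is 99, > 91, so (c) meets the standard.
  All elements met. The burden passes to the lender.
At Stage 2 the lender must meet a clear and cogent showing (weight is at least 75): on (d) the weight is 82 less the opposing 7 gives net 75, which does reach 75, so (d) meets the standard; on (e) the weight is 99, ≥ 75, so (e) meets the standard.
  Stage 2 carried; the burden remains with the lender.
At Stage 3 the lender must meet a prima facie showing (weight is at least 19): on (f) the weight is 95 less the opposing 65 gives net 30, which does reach 19, so (f) meets the standard.
  The lender carries the last stage.
With every stage satisfied, the lender prevails.

lender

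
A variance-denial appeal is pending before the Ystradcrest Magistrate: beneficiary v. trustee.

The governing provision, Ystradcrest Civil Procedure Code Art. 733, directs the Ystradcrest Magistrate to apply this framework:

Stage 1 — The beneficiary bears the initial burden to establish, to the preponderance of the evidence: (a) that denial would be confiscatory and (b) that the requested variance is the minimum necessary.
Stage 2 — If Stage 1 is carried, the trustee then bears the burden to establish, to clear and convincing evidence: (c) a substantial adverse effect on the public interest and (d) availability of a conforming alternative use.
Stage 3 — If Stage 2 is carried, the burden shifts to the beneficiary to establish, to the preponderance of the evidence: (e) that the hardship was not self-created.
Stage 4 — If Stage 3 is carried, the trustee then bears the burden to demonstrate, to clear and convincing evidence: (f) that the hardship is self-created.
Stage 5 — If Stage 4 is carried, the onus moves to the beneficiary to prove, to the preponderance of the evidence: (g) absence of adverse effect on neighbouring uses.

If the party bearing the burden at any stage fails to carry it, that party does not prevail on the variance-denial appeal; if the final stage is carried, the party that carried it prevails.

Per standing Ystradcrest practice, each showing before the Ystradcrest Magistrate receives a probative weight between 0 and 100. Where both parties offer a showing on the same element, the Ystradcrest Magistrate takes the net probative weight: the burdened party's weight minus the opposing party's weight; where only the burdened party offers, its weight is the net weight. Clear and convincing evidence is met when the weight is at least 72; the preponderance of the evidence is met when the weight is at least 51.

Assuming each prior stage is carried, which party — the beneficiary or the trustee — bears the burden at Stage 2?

trustee

Stage 2's rule assigns the burden to the trustee (to clear and convincing evidence).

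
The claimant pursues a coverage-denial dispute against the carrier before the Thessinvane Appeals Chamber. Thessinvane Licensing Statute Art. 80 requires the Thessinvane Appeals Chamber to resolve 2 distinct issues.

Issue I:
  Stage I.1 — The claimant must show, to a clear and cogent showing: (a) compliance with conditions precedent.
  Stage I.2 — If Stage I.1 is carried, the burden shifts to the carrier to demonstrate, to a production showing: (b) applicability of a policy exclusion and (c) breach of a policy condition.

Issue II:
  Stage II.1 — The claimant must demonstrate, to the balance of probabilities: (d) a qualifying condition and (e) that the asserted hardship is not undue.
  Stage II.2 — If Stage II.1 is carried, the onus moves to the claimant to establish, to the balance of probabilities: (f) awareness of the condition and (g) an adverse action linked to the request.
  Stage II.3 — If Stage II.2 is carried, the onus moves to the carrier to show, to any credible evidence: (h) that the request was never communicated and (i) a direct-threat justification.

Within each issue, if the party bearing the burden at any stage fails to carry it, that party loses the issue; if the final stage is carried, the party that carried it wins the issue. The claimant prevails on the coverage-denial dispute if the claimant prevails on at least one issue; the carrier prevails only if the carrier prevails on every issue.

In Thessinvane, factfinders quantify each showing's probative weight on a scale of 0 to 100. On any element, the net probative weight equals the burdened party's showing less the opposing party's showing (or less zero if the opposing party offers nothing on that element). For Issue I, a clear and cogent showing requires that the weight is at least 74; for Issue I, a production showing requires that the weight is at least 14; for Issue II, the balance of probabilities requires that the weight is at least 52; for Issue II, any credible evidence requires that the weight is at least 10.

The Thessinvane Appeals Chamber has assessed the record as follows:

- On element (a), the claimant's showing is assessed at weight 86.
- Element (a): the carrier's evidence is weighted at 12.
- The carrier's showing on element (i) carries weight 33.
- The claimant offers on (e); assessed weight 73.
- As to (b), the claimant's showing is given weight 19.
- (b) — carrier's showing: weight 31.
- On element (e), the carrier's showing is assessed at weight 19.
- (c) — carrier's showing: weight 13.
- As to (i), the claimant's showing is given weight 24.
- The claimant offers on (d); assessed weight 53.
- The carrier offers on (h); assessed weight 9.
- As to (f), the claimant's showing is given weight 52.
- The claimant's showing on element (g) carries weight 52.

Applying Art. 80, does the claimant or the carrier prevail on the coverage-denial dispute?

— Issue I —
Stage I.1 (claimant, a clear and cogent showing, weight is at least 74): (a) net 86−12=74 ≥ 74 — meets.
  Stage I.1 is satisfied; the onus moves to the carrier.
Stage I.2 (carrier, a production showing, weight is at least 14): (b) net 31−19=12 < 14 — fails; (c) 13 < 14 — fails.
  Stage I.2 not carried; the carrier fails its burden.
The analysis ends at Stage I.2; the claimant prevails on this issue.
— Issue II —
Stage II.1 — burden on claimant; standard: the balance of probabilities (weight is at least 52).
    (d): 53 ≥ 52 [met]
    (e): 73 − 19 = 54 ≥ 52 [met]
  Stage II.1 is satisfied; the claimant continues to bear the burden.
Stage II.2 — burden on claimant; standard: the balance of probabilities (weight is at least 52).
    (f): 52 ≥ 52 [met]
    (g): 52 ≥ 52 [met]
  Stage II.2 carried; the burden shifts to the carrier.
Stage II.3 — burden on carrier; standard: any credible evidence (weight is at least 10).
    (h): 9 < 10 [not met]
    (i): 33 − 24 = 9 < 10 [not met]
  Not every element is met, so the carrier fails to carry Stage II.3.
So the claimant prevails on this issue.
Per-issue: Issue I → claimant; Issue II → claimant. The claimant must prevail on at least one issue; overall, the claimant prevails.

claimant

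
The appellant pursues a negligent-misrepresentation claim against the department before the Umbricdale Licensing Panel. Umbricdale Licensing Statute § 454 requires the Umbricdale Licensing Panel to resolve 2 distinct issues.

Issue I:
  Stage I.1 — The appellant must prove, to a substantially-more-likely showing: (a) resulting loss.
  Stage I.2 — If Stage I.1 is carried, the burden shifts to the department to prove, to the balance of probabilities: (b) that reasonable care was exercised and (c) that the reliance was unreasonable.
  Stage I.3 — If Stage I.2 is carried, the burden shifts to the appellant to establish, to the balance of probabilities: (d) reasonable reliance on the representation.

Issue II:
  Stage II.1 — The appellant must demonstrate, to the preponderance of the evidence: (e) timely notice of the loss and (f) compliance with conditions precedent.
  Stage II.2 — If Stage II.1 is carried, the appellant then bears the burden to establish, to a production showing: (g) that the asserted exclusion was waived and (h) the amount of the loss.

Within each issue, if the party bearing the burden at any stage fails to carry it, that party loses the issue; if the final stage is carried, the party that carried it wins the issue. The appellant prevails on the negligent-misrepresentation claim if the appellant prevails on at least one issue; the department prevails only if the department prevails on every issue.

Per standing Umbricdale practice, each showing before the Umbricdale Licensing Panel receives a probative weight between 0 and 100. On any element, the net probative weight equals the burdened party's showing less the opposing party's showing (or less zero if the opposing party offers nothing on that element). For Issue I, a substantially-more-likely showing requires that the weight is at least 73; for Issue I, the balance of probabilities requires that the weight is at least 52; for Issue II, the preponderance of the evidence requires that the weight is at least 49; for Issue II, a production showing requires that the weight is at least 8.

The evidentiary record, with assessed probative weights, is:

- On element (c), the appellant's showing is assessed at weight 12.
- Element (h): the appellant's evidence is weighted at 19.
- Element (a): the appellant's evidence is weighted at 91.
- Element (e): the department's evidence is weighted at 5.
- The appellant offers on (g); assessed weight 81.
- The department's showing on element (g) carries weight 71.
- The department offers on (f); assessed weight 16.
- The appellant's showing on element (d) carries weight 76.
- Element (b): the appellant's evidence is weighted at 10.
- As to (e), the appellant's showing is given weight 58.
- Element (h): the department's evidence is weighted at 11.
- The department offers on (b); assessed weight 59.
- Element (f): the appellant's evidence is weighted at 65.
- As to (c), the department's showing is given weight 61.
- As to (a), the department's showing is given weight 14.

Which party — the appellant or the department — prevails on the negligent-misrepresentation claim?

— Issue I —
At Stage I.1 the appellant must meet a substantially-more-likely showing (weight is at least 73): on (a) the weight is 91 less the opposing 14 gives net 77, ≥ 73, so (a) meets the standard.
  Stage I.1 carried; the burden shifts to the department.
At Stage I.2 the department must meet the balance of probabilities (weight is at least 52): on (b) the weight is 59 less the opposing 10 gives net 49, < 52, so (b) does not meet the standard; on (c) the weight is 61 less the opposing 12 gives net 49, < 52, so (c) does not meet the standard.
  Stage I.2 not carried; the department fails its burden.
So the appellant prevails on this issue.
— Issue II —
Stage II.1 — burden on appellant; standard: the preponderance of the evidence (weight is at least 49).
    (e): 58 − 5 = 53 ≥ 49 [met]
    (f): 65 − 16 = 49 ≥ 49 [met]
  Stage II.1 is satisfied; the appellant continues to bear the burden.
Stage II.2 — burden on appellant; standard: a production showing (weight is at least 8).
    (g): 81 − 71 = 10 ≥ 8 [met]
    (h): 19 − 11 = 8 ≥ 8 [met]
  Stage II.2 carried; the final stage is satisfied.
Every stage carried; the appellant prevails on this issue.
Per-issue: Issue I → appellant; Issue II → appellant. The appellant must prevail on at least one issue; overall, the appellant prevails.

appellant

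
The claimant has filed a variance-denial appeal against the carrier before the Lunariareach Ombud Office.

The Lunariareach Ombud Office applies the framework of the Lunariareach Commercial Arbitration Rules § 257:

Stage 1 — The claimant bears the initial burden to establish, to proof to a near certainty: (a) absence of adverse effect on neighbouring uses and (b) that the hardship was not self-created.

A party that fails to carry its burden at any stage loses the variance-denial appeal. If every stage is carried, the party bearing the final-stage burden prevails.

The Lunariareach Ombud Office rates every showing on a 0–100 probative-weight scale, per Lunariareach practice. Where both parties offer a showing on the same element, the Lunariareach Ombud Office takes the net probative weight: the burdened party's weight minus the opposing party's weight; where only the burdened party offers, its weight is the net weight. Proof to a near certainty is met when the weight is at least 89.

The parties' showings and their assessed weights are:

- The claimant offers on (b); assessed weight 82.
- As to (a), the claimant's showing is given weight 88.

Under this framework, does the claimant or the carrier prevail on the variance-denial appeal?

carrier

Stage 1 (claimant, proof to a near certainty, weight is at least 89): (a) 88 < 89 — fails; (b) 82 < 89 — fails.
  The claimant does not carry Stage 1.
The analysis ends at Stage 1; the carrier prevails.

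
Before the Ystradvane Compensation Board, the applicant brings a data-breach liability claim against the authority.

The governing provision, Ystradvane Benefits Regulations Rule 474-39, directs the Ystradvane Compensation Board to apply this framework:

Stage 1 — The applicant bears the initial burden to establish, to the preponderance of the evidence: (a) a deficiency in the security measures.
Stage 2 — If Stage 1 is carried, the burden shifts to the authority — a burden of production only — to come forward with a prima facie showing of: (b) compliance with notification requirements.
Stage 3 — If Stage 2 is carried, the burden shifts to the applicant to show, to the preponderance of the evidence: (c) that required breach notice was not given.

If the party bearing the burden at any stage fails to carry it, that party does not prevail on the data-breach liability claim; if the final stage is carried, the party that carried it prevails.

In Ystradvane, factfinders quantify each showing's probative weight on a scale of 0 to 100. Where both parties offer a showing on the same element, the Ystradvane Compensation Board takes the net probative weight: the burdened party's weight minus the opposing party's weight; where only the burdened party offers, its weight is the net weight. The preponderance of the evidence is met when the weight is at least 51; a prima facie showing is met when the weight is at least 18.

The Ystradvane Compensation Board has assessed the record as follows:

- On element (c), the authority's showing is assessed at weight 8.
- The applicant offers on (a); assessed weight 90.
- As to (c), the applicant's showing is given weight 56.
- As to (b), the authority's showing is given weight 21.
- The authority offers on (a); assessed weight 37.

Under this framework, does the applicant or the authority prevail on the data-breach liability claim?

authority

At Stage 1 the applicant must meet the preponderance of the evidence (weight is at least 51): on (a) the weight is 90 less the opposing 37 gives net 53, ≥ 51, so (a) meets the standard.
  Stage 1 carried; the burden shifts to the authority.
At Stage 2 the authority must meet a prima facie showing (weight is at least 18): on (b) the weight is 21, ≥ 18, so (b) meets the standard.
  Stage 2 carried; the burden shifts to the applicant.
At Stage 3 the applicant must meet the preponderance of the evidence (weight is at least 51): on (c) the weight is 56 less the opposing 8 gives net 48, < 51, so (c) does not meet the standard.
  The applicant does not carry Stage 3.
The analysis ends at Stage 3; the authority prevails.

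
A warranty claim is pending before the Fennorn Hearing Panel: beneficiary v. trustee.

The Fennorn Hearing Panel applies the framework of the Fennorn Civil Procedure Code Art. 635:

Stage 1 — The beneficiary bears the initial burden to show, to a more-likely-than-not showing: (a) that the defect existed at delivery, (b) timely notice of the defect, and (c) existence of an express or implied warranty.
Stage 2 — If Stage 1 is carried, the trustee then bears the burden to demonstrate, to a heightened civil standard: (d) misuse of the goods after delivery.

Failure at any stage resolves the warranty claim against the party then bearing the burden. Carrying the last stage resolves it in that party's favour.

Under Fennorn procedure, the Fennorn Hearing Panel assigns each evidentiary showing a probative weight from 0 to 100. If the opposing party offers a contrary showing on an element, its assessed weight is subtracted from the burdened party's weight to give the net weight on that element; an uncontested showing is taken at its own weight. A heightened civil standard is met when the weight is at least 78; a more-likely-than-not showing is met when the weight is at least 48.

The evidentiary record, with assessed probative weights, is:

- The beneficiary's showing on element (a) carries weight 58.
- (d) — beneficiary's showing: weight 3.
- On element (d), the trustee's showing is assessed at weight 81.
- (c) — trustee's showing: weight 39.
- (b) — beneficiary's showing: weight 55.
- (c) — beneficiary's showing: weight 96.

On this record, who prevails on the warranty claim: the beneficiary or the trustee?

Stage 1 (beneficiary, a more-likely-than-not showing, weight is at least 48): (a) 58 ≥ 48 — meets; (b) 55 ≥ 48 — meets; (c) net 96−39=57 ≥ 48 — meets.
  Stage 1 carried; the burden shifts to the trustee.
Stage 2 (trustee, a heightened civil standard, weight is at least 78): (d) net 81−3=78 ≥ 78 — meets.
  Stage 2 carried; the final stage is satisfied.
All stages carried — the trustee prevails.

trustee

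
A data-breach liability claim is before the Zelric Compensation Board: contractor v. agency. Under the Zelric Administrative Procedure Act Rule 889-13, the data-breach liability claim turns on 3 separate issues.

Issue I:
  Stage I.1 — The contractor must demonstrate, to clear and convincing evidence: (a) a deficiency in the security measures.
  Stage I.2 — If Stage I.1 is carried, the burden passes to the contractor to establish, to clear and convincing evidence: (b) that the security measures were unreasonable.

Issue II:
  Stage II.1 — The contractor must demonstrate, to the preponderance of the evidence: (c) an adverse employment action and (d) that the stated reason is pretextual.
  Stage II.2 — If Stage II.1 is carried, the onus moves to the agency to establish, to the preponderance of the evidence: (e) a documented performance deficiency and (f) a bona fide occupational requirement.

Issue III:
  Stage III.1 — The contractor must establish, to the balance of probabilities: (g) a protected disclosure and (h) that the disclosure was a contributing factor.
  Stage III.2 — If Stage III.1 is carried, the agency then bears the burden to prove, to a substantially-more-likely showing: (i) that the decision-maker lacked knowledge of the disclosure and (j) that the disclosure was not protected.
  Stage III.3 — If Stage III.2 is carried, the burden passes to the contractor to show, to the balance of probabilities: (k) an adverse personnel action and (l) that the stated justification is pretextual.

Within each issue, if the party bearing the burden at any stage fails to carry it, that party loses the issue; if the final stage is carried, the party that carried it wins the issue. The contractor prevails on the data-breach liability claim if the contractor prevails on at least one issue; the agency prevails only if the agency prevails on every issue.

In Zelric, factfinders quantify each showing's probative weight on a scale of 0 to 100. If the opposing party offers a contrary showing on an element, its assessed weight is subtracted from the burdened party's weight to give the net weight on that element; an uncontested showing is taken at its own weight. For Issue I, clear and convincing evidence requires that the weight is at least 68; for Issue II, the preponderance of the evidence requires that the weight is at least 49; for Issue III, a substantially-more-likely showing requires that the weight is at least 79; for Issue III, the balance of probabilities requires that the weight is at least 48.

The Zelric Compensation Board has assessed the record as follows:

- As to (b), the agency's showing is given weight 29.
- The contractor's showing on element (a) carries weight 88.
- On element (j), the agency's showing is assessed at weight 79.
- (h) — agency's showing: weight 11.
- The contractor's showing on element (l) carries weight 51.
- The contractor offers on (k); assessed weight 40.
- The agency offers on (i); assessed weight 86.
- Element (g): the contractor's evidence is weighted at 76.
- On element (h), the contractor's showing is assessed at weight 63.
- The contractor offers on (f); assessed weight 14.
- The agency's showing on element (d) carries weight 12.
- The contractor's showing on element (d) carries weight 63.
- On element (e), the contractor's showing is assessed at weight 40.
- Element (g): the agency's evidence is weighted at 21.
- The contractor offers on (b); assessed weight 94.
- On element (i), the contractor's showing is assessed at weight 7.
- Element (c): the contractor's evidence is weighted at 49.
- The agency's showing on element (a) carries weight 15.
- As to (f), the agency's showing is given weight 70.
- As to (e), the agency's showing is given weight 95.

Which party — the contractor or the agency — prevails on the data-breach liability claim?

— Issue I —
Stage I.1 — burden on contractor; standard: clear and convincing evidence (weight is at least 68).
    (a): 88 − 15 = 73 ≥ 68 [met]
  All elements met. The contractor retains the burden for Stage I.2.
Stage I.2 — burden on contractor; standard: clear and convincing evidence (weight is at least 68).
    (b): 94 − 29 = 65 < 68 [not met]
  Stage I.2 not carried; the contractor fails its burden.
So the agency prevails on this issue.
— Issue II —
Stage II.1 — burden on contractor; standard: the preponderance of the evidence (weight is at least 49).
    (c): 49 ≥ 49 [met]
    (d): 63 − 12 = 51 ≥ 49 [met]
  Stage II.1 is satisfied; the onus moves to the agency.
Stage II.2 — burden on agency; standard: the preponderance of the evidence (weight is at least 49).
    (e): 95 − 40 = 55 ≥ 49 [met]
    (f): 70 − 14 = 56 ≥ 49 [met]
  Stage II.2 carried; the final stage is satisfied.
All stages carried — the agency prevails on this issue.
— Issue III —
Stage III.1 (contractor, the balance of probabilities, weight is at least 48): (g) net 76−21=55 ≥ 48 — meets; (h) net 63−11=52 ≥ 48 — meets.
  All elements met. The burden passes to the agency.
Stage III.2 (agency, a substantially-more-likely showing, weight is at least 79): (i) net 86−7=79 ≥ 79 — meets; (j) 79 ≥ 79 — meets.
  Stage III.2 carried; the burden shifts to the contractor.
Stage III.3 (contractor, the balance of probabilities, weight is at least 48): (k) 40 < 48 — fails; (l) 51 ≥ 48 — meets.
  Stage III.3 not carried; the contractor fails its burden.
So the agency prevails on this issue.
Per-issue: Issue I → agency; Issue II → agency; Issue III → agency. The contractor must prevail on at least one issue; overall, the agency prevails.

agency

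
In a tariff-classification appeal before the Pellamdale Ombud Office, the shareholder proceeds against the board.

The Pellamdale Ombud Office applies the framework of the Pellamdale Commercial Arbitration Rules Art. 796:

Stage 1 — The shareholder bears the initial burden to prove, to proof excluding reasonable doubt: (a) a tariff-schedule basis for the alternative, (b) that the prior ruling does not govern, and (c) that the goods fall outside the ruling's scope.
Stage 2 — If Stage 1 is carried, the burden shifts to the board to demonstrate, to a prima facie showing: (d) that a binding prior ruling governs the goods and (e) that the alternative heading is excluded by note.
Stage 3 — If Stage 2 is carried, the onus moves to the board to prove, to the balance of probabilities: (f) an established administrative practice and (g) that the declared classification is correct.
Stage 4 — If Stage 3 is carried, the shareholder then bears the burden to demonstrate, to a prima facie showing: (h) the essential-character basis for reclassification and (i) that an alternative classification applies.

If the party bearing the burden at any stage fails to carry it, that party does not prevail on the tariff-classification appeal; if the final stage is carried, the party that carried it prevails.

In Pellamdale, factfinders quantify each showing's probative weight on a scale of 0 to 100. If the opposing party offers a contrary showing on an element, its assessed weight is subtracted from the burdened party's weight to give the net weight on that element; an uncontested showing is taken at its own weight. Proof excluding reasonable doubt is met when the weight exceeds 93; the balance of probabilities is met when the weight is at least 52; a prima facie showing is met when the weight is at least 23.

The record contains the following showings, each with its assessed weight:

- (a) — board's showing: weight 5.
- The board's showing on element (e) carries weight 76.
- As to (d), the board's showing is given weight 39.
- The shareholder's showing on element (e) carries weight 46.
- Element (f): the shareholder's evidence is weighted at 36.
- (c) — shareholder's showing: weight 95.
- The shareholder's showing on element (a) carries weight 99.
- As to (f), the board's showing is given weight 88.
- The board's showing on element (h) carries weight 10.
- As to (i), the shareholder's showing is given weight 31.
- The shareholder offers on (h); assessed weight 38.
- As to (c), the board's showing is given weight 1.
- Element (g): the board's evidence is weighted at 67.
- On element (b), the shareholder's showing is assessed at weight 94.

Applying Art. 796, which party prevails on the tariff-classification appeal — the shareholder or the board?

shareholder

Stage 1 — burden on shareholder; standard: proof excluding reasonable doubt (weight exceeds 93).
    (a): 99 − 5 = 94 > 93 [met]
    (b): 94 > 93 [met]
    (c): 95 − 1 = 94 > 93 [met]
  The shareholder carries Stage 1; the board now bears the burden.
Stage 2 — burden on board; standard: a prima facie showing (weight is at least 23).
    (d): 39 ≥ 23 [met]
    (e): 76 − 46 = 30 ≥ 23 [met]
  All elements met. The board retains the burden for Stage 3.
Stage 3 — burden on board; standard: the balance of probabilities (weight is at least 52).
    (f): 88 − 36 = 52 ≥ 52 [met]
    (g): 67 ≥ 52 [met]
  The board carries Stage 3; the shareholder now bears the burden.
Stage 4 — burden on shareholder; standard: a prima facie showing (weight is at least 23).
    (h): 38 − 10 = 28 ≥ 23 [met]
    (i): 31 ≥ 23 [met]
  All elements met at the final stage.
Every stage carried; the shareholder prevails.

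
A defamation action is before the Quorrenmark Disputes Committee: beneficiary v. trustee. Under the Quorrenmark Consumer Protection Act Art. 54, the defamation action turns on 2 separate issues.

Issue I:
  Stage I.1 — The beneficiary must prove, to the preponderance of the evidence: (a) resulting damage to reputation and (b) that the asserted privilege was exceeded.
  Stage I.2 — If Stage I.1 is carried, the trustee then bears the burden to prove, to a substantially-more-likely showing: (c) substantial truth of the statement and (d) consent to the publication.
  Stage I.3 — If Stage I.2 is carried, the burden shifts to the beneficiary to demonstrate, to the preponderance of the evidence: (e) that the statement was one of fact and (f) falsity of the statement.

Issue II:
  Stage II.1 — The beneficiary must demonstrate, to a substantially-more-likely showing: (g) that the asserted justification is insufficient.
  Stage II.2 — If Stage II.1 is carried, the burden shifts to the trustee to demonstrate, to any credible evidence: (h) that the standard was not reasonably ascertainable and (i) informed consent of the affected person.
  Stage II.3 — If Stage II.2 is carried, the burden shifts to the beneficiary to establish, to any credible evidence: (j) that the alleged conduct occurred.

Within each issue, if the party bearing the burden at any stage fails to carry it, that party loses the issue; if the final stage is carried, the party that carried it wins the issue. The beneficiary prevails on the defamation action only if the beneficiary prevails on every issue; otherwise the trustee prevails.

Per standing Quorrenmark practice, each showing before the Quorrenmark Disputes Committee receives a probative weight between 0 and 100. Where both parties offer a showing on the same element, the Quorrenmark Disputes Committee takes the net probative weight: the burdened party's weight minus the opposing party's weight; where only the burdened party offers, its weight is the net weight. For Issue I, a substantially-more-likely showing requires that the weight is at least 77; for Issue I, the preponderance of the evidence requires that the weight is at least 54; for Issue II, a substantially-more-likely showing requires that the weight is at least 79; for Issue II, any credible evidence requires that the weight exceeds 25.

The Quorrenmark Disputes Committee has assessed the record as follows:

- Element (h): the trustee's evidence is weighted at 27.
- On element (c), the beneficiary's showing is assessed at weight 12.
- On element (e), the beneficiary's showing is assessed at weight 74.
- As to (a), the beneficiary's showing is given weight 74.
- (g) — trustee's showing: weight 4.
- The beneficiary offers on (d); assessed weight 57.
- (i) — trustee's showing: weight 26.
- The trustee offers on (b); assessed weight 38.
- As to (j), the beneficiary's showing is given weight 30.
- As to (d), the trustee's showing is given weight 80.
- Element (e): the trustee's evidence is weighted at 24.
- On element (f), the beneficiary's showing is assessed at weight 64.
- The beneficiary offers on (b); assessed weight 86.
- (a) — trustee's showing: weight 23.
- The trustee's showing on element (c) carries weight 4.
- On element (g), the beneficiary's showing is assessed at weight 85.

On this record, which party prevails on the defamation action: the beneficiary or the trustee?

trustee

— Issue I —
Stage I.1 — burden on beneficiary; standard: the preponderance of the evidence (weight is at least 54).
    (a): 74 − 23 = 51 < 54 [not met]
    (b): 86 − 38 = 48 < 54 [not met]
  The beneficiary does not carry Stage I.1.
So the trustee prevails on this issue.
— Issue II —
Stage II.1 — burden on beneficiary; standard: a substantially-more-likely showing (weight is at least 79).
    (g): 85 − 4 = 81 ≥ 79 [met]
  All elements met. The burden passes to the trustee.
Stage II.2 — burden on trustee; standard: any credible evidence (weight exceeds 25).
    (h): 27 > 25 [met]
    (i): 26 > 25 [met]
  The trustee carries Stage II.2; the beneficiary now bears the burden.
Stage II.3 — burden on beneficiary; standard: any credible evidence (weight exceeds 25).
    (j): 30 > 25 [met]
  All elements met at the final stage.
Every stage carried; the beneficiary prevails on this issue.
Per-issue: Issue I → trustee; Issue II → beneficiary. The beneficiary must prevail on every issue; overall, the trustee prevails.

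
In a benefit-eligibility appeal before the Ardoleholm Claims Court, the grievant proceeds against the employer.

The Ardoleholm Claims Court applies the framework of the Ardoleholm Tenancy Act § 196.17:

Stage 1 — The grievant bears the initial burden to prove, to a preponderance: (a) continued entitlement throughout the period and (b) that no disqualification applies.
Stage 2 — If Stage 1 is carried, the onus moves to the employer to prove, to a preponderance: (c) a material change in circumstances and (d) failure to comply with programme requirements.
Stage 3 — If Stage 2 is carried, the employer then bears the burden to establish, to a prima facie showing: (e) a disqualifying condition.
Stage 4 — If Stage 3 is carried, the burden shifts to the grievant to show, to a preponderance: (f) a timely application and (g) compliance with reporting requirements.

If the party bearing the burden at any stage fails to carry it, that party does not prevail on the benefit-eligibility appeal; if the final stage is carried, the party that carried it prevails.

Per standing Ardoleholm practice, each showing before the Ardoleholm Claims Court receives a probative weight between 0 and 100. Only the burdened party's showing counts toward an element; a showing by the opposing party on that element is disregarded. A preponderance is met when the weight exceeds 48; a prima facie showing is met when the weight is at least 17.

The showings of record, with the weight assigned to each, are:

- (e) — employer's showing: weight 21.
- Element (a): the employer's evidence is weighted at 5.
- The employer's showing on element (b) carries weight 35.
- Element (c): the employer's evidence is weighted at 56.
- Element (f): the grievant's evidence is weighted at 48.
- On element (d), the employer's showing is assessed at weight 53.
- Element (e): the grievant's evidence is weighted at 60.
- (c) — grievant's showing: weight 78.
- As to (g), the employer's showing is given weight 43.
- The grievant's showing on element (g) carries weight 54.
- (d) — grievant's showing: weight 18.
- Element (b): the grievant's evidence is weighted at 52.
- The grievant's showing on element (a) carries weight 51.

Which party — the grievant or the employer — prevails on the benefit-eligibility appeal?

At Stage 1 the grievant must meet a preponderance (weight exceeds 48): on (a) the weight is 51 (the employer's 5 is given no effect), > 48, so (a) meets the standard; on (b) the weight is 52 (the employer's 35 is given no effect), > 48, so (b) meets the standard.
  Stage 1 is satisfied; the onus moves to the employer.
At Stage 2 the employer must meet a preponderance (weight exceeds 48): on (c) the weight is 56 (the grievant's 78 is given no effect), which does exceed 48, so (c) meets the standard; on (d) the weight is 53 (the grievant's 18 is given no effect), which does exceed 48, so (d) meets the standard.
  Stage 2 is satisfied; the employer continues to bear the burden.
At Stage 3 the employer must meet a prima facie showing (weight is at least 17): on (e) the weight is 21 (the grievant's 60 is given no effect), ≥ 17, so (e) meets the standard.
  Stage 3 carried; the burden shifts to the grievant.
At Stage 4 the grievant must meet a preponderance (weight exceeds 48): on (f) the weight is 48, which does not exceed 48, so (f) does not meet the standard; on (g) the weight is 54 (the employer's 43 is given no effect), > 48, so (g) meets the standard.
  The grievant does not carry Stage 4.
So the employer prevails.

employer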